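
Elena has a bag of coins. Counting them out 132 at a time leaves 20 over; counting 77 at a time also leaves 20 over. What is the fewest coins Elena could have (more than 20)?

944

N − 20 must be a common multiple of 132 and 77.
132 = 2^2 × 3 × 11
77 = 7 × 11
LCM(132, 77) = 2^2 × 3 × 7 × 11 = 924.
Smallest N > 20 is LCM + 20 = 924 + 20 = 944.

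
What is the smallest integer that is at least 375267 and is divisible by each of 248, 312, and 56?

The integer must be a common multiple of 248, 312, and 56, so a multiple of their LCM.
248 = 2^3 × 31
312 = 2^3 × 3 × 13
56 = 2^3 × 7
LCM(248, 312, 56) = 2^3 × 3 × 7 × 13 × 31 = 67704.
Smallest multiple of 67704 that is ≥ 375267: ⌈375267/67704⌉ × 67704 = 6 × 67704 = 406224.

406224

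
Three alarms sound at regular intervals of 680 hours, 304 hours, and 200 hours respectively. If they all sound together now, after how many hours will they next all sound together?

We need the least common multiple of the intervals.
680 = 2^3 × 5 × 17
304 = 2^4 × 19
200 = 2^3 × 5^2
LCM(680, 304, 200) = 2^4 × 5^2 × 17 × 19 = 129200.

129200 hours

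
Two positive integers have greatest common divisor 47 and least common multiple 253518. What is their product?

11915346

For any two positive integers, gcd × lcm = product = 47 × 253518 = 11915346.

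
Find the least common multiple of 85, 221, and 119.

85 = 5 × 17
221 = 13 × 17
119 = 7 × 17
LCM(85, 221, 119) = 5 × 7 × 13 × 17 = 7735.

7735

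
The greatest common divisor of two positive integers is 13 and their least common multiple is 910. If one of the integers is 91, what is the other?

130

For two integers, gcd × lcm = product, so the other is (13 × 910) / 91 = 11830 / 91 = 130.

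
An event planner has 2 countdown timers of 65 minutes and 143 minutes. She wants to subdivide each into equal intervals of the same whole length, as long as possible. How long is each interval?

13 minutes

By the Euclidean algorithm:
143 = 2 × 65 + 13
65 = 5 × 13 + 0
gcd(65, 143) = 13.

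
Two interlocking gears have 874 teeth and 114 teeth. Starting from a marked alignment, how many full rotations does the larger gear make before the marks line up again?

All finish a whole number of cycles simultaneously at t = LCM of the periods.
874 = 2 × 19 × 23
114 = 2 × 3 × 19
LCM(874, 114) = 2 × 3 × 19 × 23 = 2622.
Rotations for period 874: 2622 / 874 = 3.

3 rotations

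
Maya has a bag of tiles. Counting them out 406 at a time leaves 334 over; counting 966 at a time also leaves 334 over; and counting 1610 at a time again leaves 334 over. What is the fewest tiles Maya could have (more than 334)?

140404

N − 334 must be a common multiple of 406, 966, and 1610.
406 = 2 × 7 × 29
966 = 2 × 3 × 7 × 23
1610 = 2 × 5 × 7 × 23
LCM(406, 966, 1610) = 2 × 3 × 5 × 7 × 23 × 29 = 140070.
Smallest N > 334 is LCM + 334 = 140070 + 334 = 140404.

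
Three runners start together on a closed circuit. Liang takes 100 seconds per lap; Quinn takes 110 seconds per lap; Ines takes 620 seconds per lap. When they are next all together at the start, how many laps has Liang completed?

All finish a whole number of cycles simultaneously at t = LCM of the periods.
100 = 2^2 × 5^2
110 = 2 × 5 × 11
620 = 2^2 × 5 × 31
LCM(100, 110, 620) = 2^2 × 5^2 × 11 × 31 = 34100.
Laps for period 100: 34100 / 100 = 341.

341 laps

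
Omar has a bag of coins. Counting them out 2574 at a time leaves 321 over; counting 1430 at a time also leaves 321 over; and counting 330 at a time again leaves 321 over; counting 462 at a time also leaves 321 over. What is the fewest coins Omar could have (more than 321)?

90411

N − 321 must be a common multiple of 2574, 1430, 330, and 462.
2574 = 2 × 3^2 × 11 × 13
1430 = 2 × 5 × 11 × 13
330 = 2 × 3 × 5 × 11
462 = 2 × 3 × 7 × 11
LCM(2574, 1430, 330, 462) = 2 × 3^2 × 5 × 7 × 11 × 13 = 90090.
Smallest N > 321 is LCM + 321 = 90090 + 321 = 90411.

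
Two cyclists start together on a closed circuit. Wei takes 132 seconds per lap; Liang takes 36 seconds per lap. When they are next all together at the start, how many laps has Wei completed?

3 laps

The first common completion time is the LCM of the periods.
132 = 2^2 × 3 × 11
36 = 2^2 × 3^2
LCM(132, 36) = 2^2 × 3^2 × 11 = 396.
Laps for period 132: 396 / 132 = 3.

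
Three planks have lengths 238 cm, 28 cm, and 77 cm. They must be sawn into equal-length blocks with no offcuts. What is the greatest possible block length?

7 cm

This is the greatest common divisor of 238, 28, and 77.
238 = 2 × 7 × 17
28 = 2^2 × 7
77 = 7 × 11
gcd(238, 28, 77) = 7.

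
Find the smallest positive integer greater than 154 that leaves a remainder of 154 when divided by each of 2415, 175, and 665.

N − 154 must be a common multiple of 2415, 175, and 665.
2415 = 3 × 5 × 7 × 23
175 = 5^2 × 7
665 = 5 × 7 × 19
LCM(2415, 175, 665) = 3 × 5^2 × 7 × 19 × 23 = 229425.
Smallest N > 154 is LCM + 154 = 229425 + 154 = 229579.

229579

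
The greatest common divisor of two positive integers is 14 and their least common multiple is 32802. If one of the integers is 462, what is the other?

994

For two integers, gcd × lcm = product, so the other is (14 × 32802) / 462 = 459228 / 462 = 994.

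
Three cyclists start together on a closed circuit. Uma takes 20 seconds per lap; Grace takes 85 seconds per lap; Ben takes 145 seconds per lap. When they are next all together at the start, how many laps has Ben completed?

68 laps

They are all back at their starting positions together after one LCM of the periods.
20 = 2^2 × 5
85 = 5 × 17
145 = 5 × 29
LCM(20, 85, 145) = 2^2 × 5 × 17 × 29 = 9860.
Laps for period 145: 9860 / 145 = 68.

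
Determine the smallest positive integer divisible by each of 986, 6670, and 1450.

566950

986 = 2 × 17 × 29
6670 = 2 × 5 × 23 × 29
1450 = 2 × 5^2 × 29
LCM(986, 6670, 1450) = 2 × 5^2 × 17 × 23 × 29 = 566950.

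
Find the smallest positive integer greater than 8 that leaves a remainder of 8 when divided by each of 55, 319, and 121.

17553

N − 8 must be a common multiple of 55, 319, and 121.
55 = 5 × 11
319 = 11 × 29
121 = 11^2
LCM(55, 319, 121) = 5 × 11^2 × 29 = 17545.
Smallest N > 8 is LCM + 8 = 17545 + 8 = 17553.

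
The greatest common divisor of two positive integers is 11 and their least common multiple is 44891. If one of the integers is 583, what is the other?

For two integers, gcd × lcm = product, so the other is (11 × 44891) / 583 = 493801 / 583 = 847.

847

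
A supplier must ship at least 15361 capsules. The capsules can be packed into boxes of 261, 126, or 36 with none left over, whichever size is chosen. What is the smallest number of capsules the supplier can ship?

21924

The number of capsules must be a common multiple of 261, 126, and 36, so a multiple of their LCM.
261 = 3^2 × 29
126 = 2 × 3^2 × 7
36 = 2^2 × 3^2
LCM(261, 126, 36) = 2^2 × 3^2 × 7 × 29 = 7308.
Smallest multiple of 7308 that is ≥ 15361: ⌈15361/7308⌉ × 7308 = 3 × 7308 = 21924.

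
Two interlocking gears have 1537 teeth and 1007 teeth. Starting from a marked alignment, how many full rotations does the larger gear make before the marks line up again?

19 rotations

They are all back at their starting positions together after one LCM of the periods.
1537 = 29 × 53
1007 = 19 × 53
LCM(1537, 1007) = 19 × 29 × 53 = 29203.
Rotations for period 1537: 29203 / 1537 = 19.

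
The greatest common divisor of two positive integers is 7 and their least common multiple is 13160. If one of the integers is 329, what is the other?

For two integers, gcd × lcm = product, so the other is (7 × 13160) / 329 = 92120 / 329 = 280.

280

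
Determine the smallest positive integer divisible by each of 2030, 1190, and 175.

2030 = 2 × 5 × 7 × 29
1190 = 2 × 5 × 7 × 17
175 = 5^2 × 7
LCM(2030, 1190, 175) = 2 × 5^2 × 7 × 17 × 29 = 172550.

172550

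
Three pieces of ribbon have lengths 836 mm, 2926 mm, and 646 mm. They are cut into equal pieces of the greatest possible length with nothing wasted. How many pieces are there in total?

Piece length = gcd(836, 2926, 646).
836 = 2^2 × 11 × 19
2926 = 2 × 7 × 11 × 19
646 = 2 × 17 × 19
gcd(836, 2926, 646) = 2 × 19 = 38.
Total pieces = 836/38 + 2926/38 + 646/38 = 22 + 77 + 17 = 116.

116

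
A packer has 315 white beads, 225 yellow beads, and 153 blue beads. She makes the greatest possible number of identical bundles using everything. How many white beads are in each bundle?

35

Number of bundles = gcd(315, 225, 153).
315 = 3^2 × 5 × 7
225 = 3^2 × 5^2
153 = 3^2 × 17
gcd(315, 225, 153) = 3^2 = 9.
white beads per bundle = 315 / 9 = 35.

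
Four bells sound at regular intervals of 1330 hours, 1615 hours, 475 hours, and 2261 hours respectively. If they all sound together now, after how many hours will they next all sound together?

113050 hours

The first simultaneous occurrence is after LCM of the individual periods.
1330 = 2 × 5 × 7 × 19
1615 = 5 × 17 × 19
475 = 5^2 × 19
2261 = 7 × 17 × 19
LCM(1330, 1615, 475, 2261) = 2 × 5^2 × 7 × 17 × 19 = 113050.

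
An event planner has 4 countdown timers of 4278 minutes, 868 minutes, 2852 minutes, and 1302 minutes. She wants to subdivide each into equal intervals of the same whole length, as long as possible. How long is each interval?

The interval must divide each timer length; the longest such is the gcd.
4278 = 2 × 3 × 23 × 31
868 = 2^2 × 7 × 31
2852 = 2^2 × 23 × 31
1302 = 2 × 3 × 7 × 31
gcd(4278, 868, 2852, 1302) = 2 × 31 = 62.

62 minutes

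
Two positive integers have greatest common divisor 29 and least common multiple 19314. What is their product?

560106

For any two positive integers, gcd × lcm = product = 29 × 19314 = 560106.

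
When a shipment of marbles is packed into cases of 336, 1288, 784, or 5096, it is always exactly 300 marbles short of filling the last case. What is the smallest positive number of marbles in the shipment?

702948

Being 300 short of a full case of size k means N ≡ −300 (mod k), i.e. N + 300 is a multiple of each size.
336 = 2^4 × 3 × 7
1288 = 2^3 × 7 × 23
784 = 2^4 × 7^2
5096 = 2^3 × 7^2 × 13
LCM(336, 1288, 784, 5096) = 2^4 × 3 × 7^2 × 13 × 23 = 703248.
Smallest positive N is 703248 − 300 = 702948.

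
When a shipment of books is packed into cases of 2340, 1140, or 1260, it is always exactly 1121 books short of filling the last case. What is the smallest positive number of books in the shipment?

310099

Being 1121 short of a full case of size k means N ≡ −1121 (mod k), i.e. N + 1121 is a multiple of each size.
2340 = 2^2 × 3^2 × 5 × 13
1140 = 2^2 × 3 × 5 × 19
1260 = 2^2 × 3^2 × 5 × 7
LCM(2340, 1140, 1260) = 2^2 × 3^2 × 5 × 7 × 13 × 19 = 311220.
Smallest positive N is 311220 − 1121 = 310099.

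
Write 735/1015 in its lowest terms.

21/29

735 = 3 × 5 × 7^2
1015 = 5 × 7 × 29
gcd(735, 1015) = 5 × 7 = 35.
Divide numerator and denominator by 35: 735/1015 = 21/29.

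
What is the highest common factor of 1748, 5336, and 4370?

46

1748 = 2^2 × 19 × 23
5336 = 2^3 × 23 × 29
4370 = 2 × 5 × 19 × 23
gcd(1748, 5336, 4370) = 2 × 23 = 46.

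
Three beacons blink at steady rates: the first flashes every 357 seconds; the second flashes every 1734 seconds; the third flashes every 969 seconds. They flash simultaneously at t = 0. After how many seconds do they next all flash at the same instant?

230622 seconds

They coincide at every common multiple of the periods; the first is the LCM.
357 = 3 × 7 × 17
1734 = 2 × 3 × 17^2
969 = 3 × 17 × 19
LCM(357, 1734, 969) = 2 × 3 × 7 × 17^2 × 19 = 230622.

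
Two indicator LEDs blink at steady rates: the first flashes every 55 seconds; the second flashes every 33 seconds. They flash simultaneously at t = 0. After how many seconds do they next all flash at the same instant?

165 seconds

They coincide at every common multiple of the periods; the first is the LCM.
55 = 5 × 11
33 = 3 × 11
LCM(55, 33) = 3 × 5 × 11 = 165.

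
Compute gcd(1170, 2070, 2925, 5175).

45

1170 = 2 × 3^2 × 5 × 13
2070 = 2 × 3^2 × 5 × 23
2925 = 3^2 × 5^2 × 13
5175 = 3^2 × 5^2 × 23
gcd(1170, 2070, 2925, 5175) = 3^2 × 5 = 45.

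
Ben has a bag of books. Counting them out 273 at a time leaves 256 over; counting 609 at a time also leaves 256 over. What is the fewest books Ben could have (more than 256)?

N − 256 must be a common multiple of 273 and 609.
273 = 3 × 7 × 13
609 = 3 × 7 × 29
LCM(273, 609) = 3 × 7 × 13 × 29 = 7917.
Smallest N > 256 is LCM + 256 = 7917 + 256 = 8173.

8173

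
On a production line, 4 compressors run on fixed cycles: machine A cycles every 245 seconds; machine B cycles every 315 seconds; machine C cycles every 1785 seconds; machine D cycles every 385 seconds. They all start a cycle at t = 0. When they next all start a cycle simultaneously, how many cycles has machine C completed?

All finish a whole number of cycles simultaneously at t = LCM of the periods.
245 = 5 × 7^2
315 = 3^2 × 5 × 7
1785 = 3 × 5 × 7 × 17
385 = 5 × 7 × 11
LCM(245, 315, 1785, 385) = 3^2 × 5 × 7^2 × 11 × 17 = 412335.
Cycles for period 1785: 412335 / 1785 = 231.

231 cycles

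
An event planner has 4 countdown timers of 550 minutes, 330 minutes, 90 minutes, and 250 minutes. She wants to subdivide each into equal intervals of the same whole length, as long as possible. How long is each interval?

10 minutes

The interval must divide each timer length; the longest such is the gcd.
550 = 2 × 5^2 × 11
330 = 2 × 3 × 5 × 11
90 = 2 × 3^2 × 5
250 = 2 × 5^3
gcd(550, 330, 90, 250) = 2 × 5 = 10.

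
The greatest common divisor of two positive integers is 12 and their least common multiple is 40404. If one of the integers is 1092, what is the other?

444

For two integers, gcd × lcm = product, so the other is (12 × 40404) / 1092 = 484848 / 1092 = 444.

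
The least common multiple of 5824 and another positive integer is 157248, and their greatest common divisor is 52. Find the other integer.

gcd × lcm = product of the two integers, so the other integer is (52 × 157248) / 5824 = 1404.

1404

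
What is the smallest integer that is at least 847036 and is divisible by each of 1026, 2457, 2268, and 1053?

1120392

The integer must be a common multiple of 1026, 2457, 2268, and 1053, so a multiple of their LCM.
1026 = 2 × 3^3 × 19
2457 = 3^3 × 7 × 13
2268 = 2^2 × 3^4 × 7
1053 = 3^4 × 13
LCM(1026, 2457, 2268, 1053) = 2^2 × 3^4 × 7 × 13 × 19 = 560196.
Smallest multiple of 560196 that is ≥ 847036: ⌈847036/560196⌉ × 560196 = 2 × 560196 = 1120392.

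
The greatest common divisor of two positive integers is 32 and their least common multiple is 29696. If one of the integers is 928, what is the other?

For two integers, gcd × lcm = product, so the other is (32 × 29696) / 928 = 950272 / 928 = 1024.

1024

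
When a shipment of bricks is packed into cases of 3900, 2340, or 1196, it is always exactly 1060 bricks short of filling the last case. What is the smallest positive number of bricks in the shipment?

268040

Being 1060 short of a full case of size k means N ≡ −1060 (mod k), i.e. N + 1060 is a multiple of each size.
3900 = 2^2 × 3 × 5^2 × 13
2340 = 2^2 × 3^2 × 5 × 13
1196 = 2^2 × 13 × 23
LCM(3900, 2340, 1196) = 2^2 × 3^2 × 5^2 × 13 × 23 = 269100.
Smallest positive N is 269100 − 1060 = 268040.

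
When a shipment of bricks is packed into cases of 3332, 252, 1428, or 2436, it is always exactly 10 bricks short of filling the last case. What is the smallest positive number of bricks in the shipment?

Being 10 short of a full case of size k means N ≡ −10 (mod k), i.e. N + 10 is a multiple of each size.
3332 = 2^2 × 7^2 × 17
252 = 2^2 × 3^2 × 7
1428 = 2^2 × 3 × 7 × 17
2436 = 2^2 × 3 × 7 × 29
LCM(3332, 252, 1428, 2436) = 2^2 × 3^2 × 7^2 × 17 × 29 = 869652.
Smallest positive N is 869652 − 10 = 869642.

869642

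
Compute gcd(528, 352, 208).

16

528 = 2^4 × 3 × 11
352 = 2^5 × 11
208 = 2^4 × 13
gcd(528, 352, 208) = 2^4 = 16.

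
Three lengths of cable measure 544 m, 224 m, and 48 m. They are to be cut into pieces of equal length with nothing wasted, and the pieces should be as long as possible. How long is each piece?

16 m

The greatest length dividing all of 544, 224, and 48 is their gcd.
544 = 2^5 × 17
224 = 2^5 × 7
48 = 2^4 × 3
gcd(544, 224, 48) = 2^4 = 16.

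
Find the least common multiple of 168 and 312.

2184

168 = 2^3 × 3 × 7
312 = 2^3 × 3 × 13
LCM(168, 312) = 2^3 × 3 × 7 × 13 = 2184.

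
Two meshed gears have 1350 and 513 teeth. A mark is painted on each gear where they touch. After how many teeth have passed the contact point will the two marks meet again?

25650 teeth

We need the least common multiple of the intervals.
1350 = 2 × 3^3 × 5^2
513 = 3^3 × 19
LCM(1350, 513) = 2 × 3^3 × 5^2 × 19 = 25650.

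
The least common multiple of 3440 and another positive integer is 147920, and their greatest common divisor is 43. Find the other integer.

gcd × lcm = product of the two integers, so the other integer is (43 × 147920) / 3440 = 1849.

1849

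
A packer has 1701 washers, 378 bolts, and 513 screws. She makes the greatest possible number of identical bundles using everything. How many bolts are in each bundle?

14

Number of bundles = gcd(1701, 378, 513).
1701 = 3^5 × 7
378 = 2 × 3^3 × 7
513 = 3^3 × 19
gcd(1701, 378, 513) = 3^3 = 27.
bolts per bundle = 378 / 27 = 14.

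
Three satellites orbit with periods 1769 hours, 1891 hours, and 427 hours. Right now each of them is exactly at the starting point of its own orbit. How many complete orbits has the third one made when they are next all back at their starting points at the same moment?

The first common completion time is the LCM of the periods.
1769 = 29 × 61
1891 = 31 × 61
427 = 7 × 61
LCM(1769, 1891, 427) = 7 × 29 × 31 × 61 = 383873.
Orbits for period 427: 383873 / 427 = 899.

899 orbits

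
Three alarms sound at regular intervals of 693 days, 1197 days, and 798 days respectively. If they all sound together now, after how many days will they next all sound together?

They coincide at every common multiple of the periods; the first is the LCM.
693 = 3^2 × 7 × 11
1197 = 3^2 × 7 × 19
798 = 2 × 3 × 7 × 19
LCM(693, 1197, 798) = 2 × 3^2 × 7 × 11 × 19 = 26334.

26334 days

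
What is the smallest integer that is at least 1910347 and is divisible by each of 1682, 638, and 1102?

2109228

The integer must be a common multiple of 1682, 638, and 1102, so a multiple of their LCM.
1682 = 2 × 29^2
638 = 2 × 11 × 29
1102 = 2 × 19 × 29
LCM(1682, 638, 1102) = 2 × 11 × 19 × 29^2 = 351538.
Smallest multiple of 351538 that is ≥ 1910347: ⌈1910347/351538⌉ × 351538 = 6 × 351538 = 2109228.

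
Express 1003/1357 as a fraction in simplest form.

1003 = 17 × 59
1357 = 23 × 59
gcd(1003, 1357) = 59.
Divide numerator and denominator by 59: 1003/1357 = 17/23.

17/23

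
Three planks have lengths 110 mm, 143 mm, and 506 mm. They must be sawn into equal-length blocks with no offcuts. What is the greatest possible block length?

The block length must divide every plank, so the greatest is gcd(110, 143, 506).
110 = 2 × 5 × 11
143 = 11 × 13
506 = 2 × 11 × 23
gcd(110, 143, 506) = 11.

11 mm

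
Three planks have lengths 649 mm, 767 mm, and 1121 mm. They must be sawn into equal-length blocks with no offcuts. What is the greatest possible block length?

This is the greatest common divisor of 649, 767, and 1121.
649 = 11 × 59
767 = 13 × 59
1121 = 19 × 59
gcd(649, 767, 1121) = 59.

59 mm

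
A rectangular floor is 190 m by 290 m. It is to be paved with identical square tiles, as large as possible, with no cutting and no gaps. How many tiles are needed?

551

Tile side = gcd(190, 290).
190 = 2 × 5 × 19
290 = 2 × 5 × 29
gcd(190, 290) = 2 × 5 = 10.
Tiles: (190/10) × (290/10) = 19 × 29 = 551.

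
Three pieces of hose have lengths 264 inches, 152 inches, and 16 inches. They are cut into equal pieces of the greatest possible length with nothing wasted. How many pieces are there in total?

54

Piece length = gcd(264, 152, 16).
264 = 2^3 × 3 × 11
152 = 2^3 × 19
16 = 2^4
gcd(264, 152, 16) = 2^3 = 8.
Total pieces = 264/8 + 152/8 + 16/8 = 33 + 19 + 2 = 54.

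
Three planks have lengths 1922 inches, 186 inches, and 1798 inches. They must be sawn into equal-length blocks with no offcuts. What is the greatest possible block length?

This is the greatest common divisor of 1922, 186, and 1798.
1922 = 2 × 31^2
186 = 2 × 3 × 31
1798 = 2 × 29 × 31
gcd(1922, 186, 1798) = 2 × 31 = 62.

62 inches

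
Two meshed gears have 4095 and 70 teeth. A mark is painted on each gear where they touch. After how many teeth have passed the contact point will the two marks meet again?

8190 teeth

The first simultaneous occurrence is after LCM of the individual periods.
4095 = 3^2 × 5 × 7 × 13
70 = 2 × 5 × 7
LCM(4095, 70) = 2 × 3^2 × 5 × 7 × 13 = 8190.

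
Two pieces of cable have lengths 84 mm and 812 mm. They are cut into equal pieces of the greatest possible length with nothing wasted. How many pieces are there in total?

Piece length = gcd(84, 812).
84 = 2^2 × 3 × 7
812 = 2^2 × 7 × 29
gcd(84, 812) = 2^2 × 7 = 28.
Total pieces = 84/28 + 812/28 = 3 + 29 = 32.

32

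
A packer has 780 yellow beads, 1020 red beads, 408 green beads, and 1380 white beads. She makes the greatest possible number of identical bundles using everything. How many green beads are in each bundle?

Number of bundles = gcd(780, 1020, 408, 1380).
780 = 2^2 × 3 × 5 × 13
1020 = 2^2 × 3 × 5 × 17
408 = 2^3 × 3 × 17
1380 = 2^2 × 3 × 5 × 23
gcd(780, 1020, 408, 1380) = 2^2 × 3 = 12.
green beads per bundle = 408 / 12 = 34.

34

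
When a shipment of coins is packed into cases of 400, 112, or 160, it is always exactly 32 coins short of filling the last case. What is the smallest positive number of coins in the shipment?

Being 32 short of a full case of size k means N ≡ −32 (mod k), i.e. N + 32 is a multiple of each size.
400 = 2^4 × 5^2
112 = 2^4 × 7
160 = 2^5 × 5
LCM(400, 112, 160) = 2^5 × 5^2 × 7 = 5600.
Smallest positive N is 5600 − 32 = 5568.

5568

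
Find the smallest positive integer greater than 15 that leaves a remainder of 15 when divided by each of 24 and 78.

N − 15 must be a common multiple of 24 and 78.
24 = 2^3 × 3
78 = 2 × 3 × 13
LCM(24, 78) = 2^3 × 3 × 13 = 312.
Smallest N > 15 is LCM + 15 = 312 + 15 = 327.

327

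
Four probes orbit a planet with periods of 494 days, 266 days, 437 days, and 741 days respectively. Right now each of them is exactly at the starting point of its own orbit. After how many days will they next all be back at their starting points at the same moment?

238602 days

The first simultaneous occurrence is after LCM of the individual periods.
494 = 2 × 13 × 19
266 = 2 × 7 × 19
437 = 19 × 23
741 = 3 × 13 × 19
LCM(494, 266, 437, 741) = 2 × 3 × 7 × 13 × 19 × 23 = 238602.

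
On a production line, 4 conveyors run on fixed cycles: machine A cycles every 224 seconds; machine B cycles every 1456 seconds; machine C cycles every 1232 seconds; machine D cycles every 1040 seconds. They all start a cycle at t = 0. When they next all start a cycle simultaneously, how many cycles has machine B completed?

They are all back at their starting positions together after one LCM of the periods.
224 = 2^5 × 7
1456 = 2^4 × 7 × 13
1232 = 2^4 × 7 × 11
1040 = 2^4 × 5 × 13
LCM(224, 1456, 1232, 1040) = 2^5 × 5 × 7 × 11 × 13 = 160160.
Cycles for period 1456: 160160 / 1456 = 110.

110 cycles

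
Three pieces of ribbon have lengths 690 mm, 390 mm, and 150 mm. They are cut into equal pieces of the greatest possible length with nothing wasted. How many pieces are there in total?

41

Piece length = gcd(690, 390, 150).
690 = 2 × 3 × 5 × 23
390 = 2 × 3 × 5 × 13
150 = 2 × 3 × 5^2
gcd(690, 390, 150) = 2 × 3 × 5 = 30.
Total pieces = 690/30 + 390/30 + 150/30 = 23 + 13 + 5 = 41.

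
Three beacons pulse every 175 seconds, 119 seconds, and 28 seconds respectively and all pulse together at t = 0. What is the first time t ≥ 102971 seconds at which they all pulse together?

107100 seconds

Joint pulses occur at multiples of LCM(175, 119, 28).
175 = 5^2 × 7
119 = 7 × 17
28 = 2^2 × 7
LCM(175, 119, 28) = 2^2 × 5^2 × 7 × 17 = 11900.
Smallest multiple of 11900 that is ≥ 102971: ⌈102971/11900⌉ × 11900 = 9 × 11900 = 107100.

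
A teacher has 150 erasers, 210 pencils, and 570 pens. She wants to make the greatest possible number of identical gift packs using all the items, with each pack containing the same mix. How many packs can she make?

The pack count must divide each quantity, so the greatest is gcd(150, 210, 570).
150 = 2 × 3 × 5^2
210 = 2 × 3 × 5 × 7
570 = 2 × 3 × 5 × 19
gcd(150, 210, 570) = 2 × 3 × 5 = 30.

30 packs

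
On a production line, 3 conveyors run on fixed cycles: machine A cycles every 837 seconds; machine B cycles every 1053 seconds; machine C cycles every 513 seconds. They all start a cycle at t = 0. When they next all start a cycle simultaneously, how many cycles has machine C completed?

1209 cycles

The first common completion time is the LCM of the periods.
837 = 3^3 × 31
1053 = 3^4 × 13
513 = 3^3 × 19
LCM(837, 1053, 513) = 3^4 × 13 × 19 × 31 = 620217.
Cycles for period 513: 620217 / 513 = 1209.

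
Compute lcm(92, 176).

4048

92 = 2^2 × 23
176 = 2^4 × 11
LCM(92, 176) = 2^4 × 11 × 23 = 4048.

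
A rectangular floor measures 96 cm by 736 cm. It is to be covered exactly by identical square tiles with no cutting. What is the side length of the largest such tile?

32 cm

The tile side must divide both 96 and 736, so the largest is their gcd.
96 = 2^5 × 3
736 = 2^5 × 23
gcd(96, 736) = 2^5 = 32.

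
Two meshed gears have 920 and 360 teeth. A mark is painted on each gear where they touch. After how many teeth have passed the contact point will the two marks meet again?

8280 teeth

We need the least common multiple of the intervals.
920 = 2^3 × 5 × 23
360 = 2^3 × 3^2 × 5
LCM(920, 360) = 2^3 × 3^2 × 5 × 23 = 8280.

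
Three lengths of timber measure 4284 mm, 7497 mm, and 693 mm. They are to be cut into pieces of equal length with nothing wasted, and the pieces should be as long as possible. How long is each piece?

The greatest length dividing all of 4284, 7497, and 693 is their gcd.
4284 = 2^2 × 3^2 × 7 × 17
7497 = 3^2 × 7^2 × 17
693 = 3^2 × 7 × 11
gcd(4284, 7497, 693) = 3^2 × 7 = 63.

63 mm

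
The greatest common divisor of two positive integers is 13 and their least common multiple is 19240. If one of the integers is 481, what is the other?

For two integers, gcd × lcm = product, so the other is (13 × 19240) / 481 = 250120 / 481 = 520.

520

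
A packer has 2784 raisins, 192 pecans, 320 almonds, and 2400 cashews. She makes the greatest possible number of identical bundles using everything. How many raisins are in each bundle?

Number of bundles = gcd(2784, 192, 320, 2400).
2784 = 2^5 × 3 × 29
192 = 2^6 × 3
320 = 2^6 × 5
2400 = 2^5 × 3 × 5^2
gcd(2784, 192, 320, 2400) = 2^5 = 32.
raisins per bundle = 2784 / 32 = 87.

87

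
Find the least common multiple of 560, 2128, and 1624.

308560

560 = 2^4 × 5 × 7
2128 = 2^4 × 7 × 19
1624 = 2^3 × 7 × 29
LCM(560, 2128, 1624) = 2^4 × 5 × 7 × 19 × 29 = 308560.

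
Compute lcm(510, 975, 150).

33150

510 = 2 × 3 × 5 × 17
975 = 3 × 5^2 × 13
150 = 2 × 3 × 5^2
LCM(510, 975, 150) = 2 × 3 × 5^2 × 13 × 17 = 33150.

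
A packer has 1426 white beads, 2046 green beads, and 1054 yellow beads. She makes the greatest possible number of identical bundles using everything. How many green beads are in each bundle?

33

Number of bundles = gcd(1426, 2046, 1054).
1426 = 2 × 23 × 31
2046 = 2 × 3 × 11 × 31
1054 = 2 × 17 × 31
gcd(1426, 2046, 1054) = 2 × 31 = 62.
green beads per bundle = 2046 / 62 = 33.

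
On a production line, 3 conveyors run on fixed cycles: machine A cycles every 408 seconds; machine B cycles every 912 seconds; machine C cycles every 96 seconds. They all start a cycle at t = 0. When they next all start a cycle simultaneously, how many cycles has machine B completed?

The first common completion time is the LCM of the periods.
408 = 2^3 × 3 × 17
912 = 2^4 × 3 × 19
96 = 2^5 × 3
LCM(408, 912, 96) = 2^5 × 3 × 17 × 19 = 31008.
Cycles for period 912: 31008 / 912 = 34.

34 cycles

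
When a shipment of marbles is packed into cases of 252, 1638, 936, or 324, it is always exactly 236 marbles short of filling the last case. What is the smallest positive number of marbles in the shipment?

58732

Being 236 short of a full case of size k means N ≡ −236 (mod k), i.e. N + 236 is a multiple of each size.
252 = 2^2 × 3^2 × 7
1638 = 2 × 3^2 × 7 × 13
936 = 2^3 × 3^2 × 13
324 = 2^2 × 3^4
LCM(252, 1638, 936, 324) = 2^3 × 3^4 × 7 × 13 = 58968.
Smallest positive N is 58968 − 236 = 58732.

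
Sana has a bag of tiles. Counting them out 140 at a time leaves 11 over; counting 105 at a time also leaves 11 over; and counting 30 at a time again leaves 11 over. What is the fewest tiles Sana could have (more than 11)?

N − 11 must be a common multiple of 140, 105, and 30.
140 = 2^2 × 5 × 7
105 = 3 × 5 × 7
30 = 2 × 3 × 5
LCM(140, 105, 30) = 2^2 × 3 × 5 × 7 = 420.
Smallest N > 11 is LCM + 11 = 420 + 11 = 431.

431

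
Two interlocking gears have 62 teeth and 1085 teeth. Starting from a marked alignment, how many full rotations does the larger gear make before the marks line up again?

2 rotations

They are all back at their starting positions together after one LCM of the periods.
62 = 2 × 31
1085 = 5 × 7 × 31
LCM(62, 1085) = 2 × 5 × 7 × 31 = 2170.
Rotations for period 1085: 2170 / 1085 = 2.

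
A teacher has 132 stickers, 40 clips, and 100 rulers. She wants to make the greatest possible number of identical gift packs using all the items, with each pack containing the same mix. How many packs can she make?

The pack count must divide each quantity, so the greatest is gcd(132, 40, 100).
132 = 2^2 × 3 × 11
40 = 2^3 × 5
100 = 2^2 × 5^2
gcd(132, 40, 100) = 2^2 = 4.

4 packs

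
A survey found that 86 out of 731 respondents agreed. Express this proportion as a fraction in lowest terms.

2/17

86 = 2 × 43
731 = 17 × 43
gcd(86, 731) = 43.
Divide numerator and denominator by 43: 86/731 = 2/17.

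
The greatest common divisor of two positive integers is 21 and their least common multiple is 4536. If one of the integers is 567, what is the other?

168

For two integers, gcd × lcm = product, so the other is (21 × 4536) / 567 = 95256 / 567 = 168.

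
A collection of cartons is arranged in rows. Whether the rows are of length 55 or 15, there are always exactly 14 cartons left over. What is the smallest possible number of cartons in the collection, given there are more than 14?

N − 14 must be a common multiple of 55 and 15.
55 = 5 × 11
15 = 3 × 5
LCM(55, 15) = 3 × 5 × 11 = 165.
Smallest N > 14 is LCM + 14 = 165 + 14 = 179.

179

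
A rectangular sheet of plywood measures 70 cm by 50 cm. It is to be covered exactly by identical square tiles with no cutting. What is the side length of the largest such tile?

10 cm

The tile side must divide both 70 and 50, so the largest is their gcd.
70 = 2 × 5 × 7
50 = 2 × 5^2
gcd(70, 50) = 2 × 5 = 10.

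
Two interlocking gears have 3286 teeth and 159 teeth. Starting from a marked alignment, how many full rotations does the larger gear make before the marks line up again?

3 rotations

The first common completion time is the LCM of the periods.
3286 = 2 × 31 × 53
159 = 3 × 53
LCM(3286, 159) = 2 × 3 × 31 × 53 = 9858.
Rotations for period 3286: 9858 / 3286 = 3.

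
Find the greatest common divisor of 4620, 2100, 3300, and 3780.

60

4620 = 2^2 × 3 × 5 × 7 × 11
2100 = 2^2 × 3 × 5^2 × 7
3300 = 2^2 × 3 × 5^2 × 11
3780 = 2^2 × 3^3 × 5 × 7
gcd(4620, 2100, 3300, 3780) = 2^2 × 3 × 5 = 60.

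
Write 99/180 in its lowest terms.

99 = 3^2 × 11
180 = 2^2 × 3^2 × 5
gcd(99, 180) = 3^2 = 9.
Divide numerator and denominator by 9: 99/180 = 11/20.

11/20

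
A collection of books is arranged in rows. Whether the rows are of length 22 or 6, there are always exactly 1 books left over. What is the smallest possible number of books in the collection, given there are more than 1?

N − 1 must be a common multiple of 22 and 6.
22 = 2 × 11
6 = 2 × 3
LCM(22, 6) = 2 × 3 × 11 = 66.
Smallest N > 1 is LCM + 1 = 66 + 1 = 67.

67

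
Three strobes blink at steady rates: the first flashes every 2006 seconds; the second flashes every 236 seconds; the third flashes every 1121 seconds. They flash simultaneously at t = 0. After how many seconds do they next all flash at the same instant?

We need the least common multiple of the intervals.
2006 = 2 × 17 × 59
236 = 2^2 × 59
1121 = 19 × 59
LCM(2006, 236, 1121) = 2^2 × 17 × 19 × 59 = 76228.

76228 seconds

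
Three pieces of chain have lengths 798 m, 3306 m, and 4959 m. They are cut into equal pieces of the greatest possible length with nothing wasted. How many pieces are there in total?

159

Piece length = gcd(798, 3306, 4959).
798 = 2 × 3 × 7 × 19
3306 = 2 × 3 × 19 × 29
4959 = 3^2 × 19 × 29
gcd(798, 3306, 4959) = 3 × 19 = 57.
Total pieces = 798/57 + 3306/57 + 4959/57 = 14 + 58 + 87 = 159.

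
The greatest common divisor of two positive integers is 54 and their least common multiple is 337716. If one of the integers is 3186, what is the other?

For two integers, gcd × lcm = product, so the other is (54 × 337716) / 3186 = 18236664 / 3186 = 5724.

5724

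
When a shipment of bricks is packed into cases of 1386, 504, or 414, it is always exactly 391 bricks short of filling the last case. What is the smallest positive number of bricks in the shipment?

Being 391 short of a full case of size k means N ≡ −391 (mod k), i.e. N + 391 is a multiple of each size.
1386 = 2 × 3^2 × 7 × 11
504 = 2^3 × 3^2 × 7
414 = 2 × 3^2 × 23
LCM(1386, 504, 414) = 2^3 × 3^2 × 7 × 11 × 23 = 127512.
Smallest positive N is 127512 − 391 = 127121.

127121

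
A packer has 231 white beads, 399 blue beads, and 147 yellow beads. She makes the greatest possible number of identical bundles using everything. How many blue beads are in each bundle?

19

Number of bundles = gcd(231, 399, 147).
231 = 3 × 7 × 11
399 = 3 × 7 × 19
147 = 3 × 7^2
gcd(231, 399, 147) = 3 × 7 = 21.
blue beads per bundle = 399 / 21 = 19.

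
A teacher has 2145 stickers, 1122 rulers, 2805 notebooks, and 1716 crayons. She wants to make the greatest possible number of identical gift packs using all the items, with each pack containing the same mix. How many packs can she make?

33 packs

The pack count must divide each quantity, so the greatest is gcd(2145, 1122, 2805, 1716).
2145 = 3 × 5 × 11 × 13
1122 = 2 × 3 × 11 × 17
2805 = 3 × 5 × 11 × 17
1716 = 2^2 × 3 × 11 × 13
gcd(2145, 1122, 2805, 1716) = 3 × 11 = 33.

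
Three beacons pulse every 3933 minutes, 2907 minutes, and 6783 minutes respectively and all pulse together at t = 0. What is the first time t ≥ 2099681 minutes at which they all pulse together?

2340135 minutes

Joint pulses occur at multiples of LCM(3933, 2907, 6783).
3933 = 3^2 × 19 × 23
2907 = 3^2 × 17 × 19
6783 = 3 × 7 × 17 × 19
LCM(3933, 2907, 6783) = 3^2 × 7 × 17 × 19 × 23 = 468027.
Smallest multiple of 468027 that is ≥ 2099681: ⌈2099681/468027⌉ × 468027 = 5 × 468027 = 2340135.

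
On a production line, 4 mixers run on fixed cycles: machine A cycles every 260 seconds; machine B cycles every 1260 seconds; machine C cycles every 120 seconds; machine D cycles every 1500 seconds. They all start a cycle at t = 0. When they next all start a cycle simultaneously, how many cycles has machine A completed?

They are all back at their starting positions together after one LCM of the periods.
260 = 2^2 × 5 × 13
1260 = 2^2 × 3^2 × 5 × 7
120 = 2^3 × 3 × 5
1500 = 2^2 × 3 × 5^3
LCM(260, 1260, 120, 1500) = 2^3 × 3^2 × 5^3 × 7 × 13 = 819000.
Cycles for period 260: 819000 / 260 = 3150.

3150 cycles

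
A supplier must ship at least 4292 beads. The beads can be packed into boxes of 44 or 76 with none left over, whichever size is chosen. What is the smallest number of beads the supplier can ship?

The number of beads must be a common multiple of 44 and 76, so a multiple of their LCM.
44 = 2^2 × 11
76 = 2^2 × 19
LCM(44, 76) = 2^2 × 11 × 19 = 836.
Smallest multiple of 836 that is ≥ 4292: ⌈4292/836⌉ × 836 = 6 × 836 = 5016.

5016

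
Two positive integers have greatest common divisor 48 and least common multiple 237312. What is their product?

11390976

For any two positive integers, gcd × lcm = product = 48 × 237312 = 11390976.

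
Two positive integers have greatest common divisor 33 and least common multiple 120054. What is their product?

3961782

For any two positive integers, gcd × lcm = product = 33 × 120054 = 3961782.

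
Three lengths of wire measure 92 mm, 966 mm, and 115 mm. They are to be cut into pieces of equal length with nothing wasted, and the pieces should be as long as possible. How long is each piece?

The greatest length dividing all of 92, 966, and 115 is their gcd.
92 = 2^2 × 23
966 = 2 × 3 × 7 × 23
115 = 5 × 23
gcd(92, 966, 115) = 23.

23 mm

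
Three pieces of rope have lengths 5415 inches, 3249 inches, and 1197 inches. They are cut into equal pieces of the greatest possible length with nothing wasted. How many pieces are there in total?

173

Piece length = gcd(5415, 3249, 1197).
5415 = 3 × 5 × 19^2
3249 = 3^2 × 19^2
1197 = 3^2 × 7 × 19
gcd(5415, 3249, 1197) = 3 × 19 = 57.
Total pieces = 5415/57 + 3249/57 + 1197/57 = 95 + 57 + 21 = 173.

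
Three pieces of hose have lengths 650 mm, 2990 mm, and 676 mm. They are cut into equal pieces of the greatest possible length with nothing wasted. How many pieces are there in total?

166

Piece length = gcd(650, 2990, 676).
650 = 2 × 5^2 × 13
2990 = 2 × 5 × 13 × 23
676 = 2^2 × 13^2
gcd(650, 2990, 676) = 2 × 13 = 26.
Total pieces = 650/26 + 2990/26 + 676/26 = 25 + 115 + 26 = 166.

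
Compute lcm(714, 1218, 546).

269178

714 = 2 × 3 × 7 × 17
1218 = 2 × 3 × 7 × 29
546 = 2 × 3 × 7 × 13
LCM(714, 1218, 546) = 2 × 3 × 7 × 13 × 17 × 29 = 269178.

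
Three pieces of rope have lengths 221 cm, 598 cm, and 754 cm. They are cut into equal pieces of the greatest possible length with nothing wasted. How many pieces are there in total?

121

Piece length = gcd(221, 598, 754).
221 = 13 × 17
598 = 2 × 13 × 23
754 = 2 × 13 × 29
gcd(221, 598, 754) = 13.
Total pieces = 221/13 + 598/13 + 754/13 = 17 + 46 + 58 = 121.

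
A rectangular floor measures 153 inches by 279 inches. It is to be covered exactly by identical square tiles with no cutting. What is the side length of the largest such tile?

9 inches

The tile side must divide both 153 and 279, so the largest is their gcd.
153 = 3^2 × 17
279 = 3^2 × 31
gcd(153, 279) = 3^2 = 9.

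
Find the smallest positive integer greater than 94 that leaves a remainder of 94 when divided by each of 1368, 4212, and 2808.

N − 94 must be a common multiple of 1368, 4212, and 2808.
1368 = 2^3 × 3^2 × 19
4212 = 2^2 × 3^4 × 13
2808 = 2^3 × 3^3 × 13
LCM(1368, 4212, 2808) = 2^3 × 3^4 × 13 × 19 = 160056.
Smallest N > 94 is LCM + 94 = 160056 + 94 = 160150.

160150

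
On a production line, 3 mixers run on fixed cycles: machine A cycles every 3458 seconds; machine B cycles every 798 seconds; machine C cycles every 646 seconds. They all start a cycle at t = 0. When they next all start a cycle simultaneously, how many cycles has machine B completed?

They are all back at their starting positions together after one LCM of the periods.
3458 = 2 × 7 × 13 × 19
798 = 2 × 3 × 7 × 19
646 = 2 × 17 × 19
LCM(3458, 798, 646) = 2 × 3 × 7 × 13 × 17 × 19 = 176358.
Cycles for period 798: 176358 / 798 = 221.

221 cycles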